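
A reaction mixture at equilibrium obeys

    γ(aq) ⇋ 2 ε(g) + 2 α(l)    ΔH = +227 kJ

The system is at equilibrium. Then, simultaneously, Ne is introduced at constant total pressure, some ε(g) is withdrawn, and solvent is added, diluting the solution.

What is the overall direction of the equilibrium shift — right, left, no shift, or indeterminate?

Adding inert gas at constant total pressure expands the volume and lowers every reacting partial pressure. With Δn_gas = 2 − 0 = +2, Q moves away from K toward the side with fewer gas moles, so the system shifts toward the side with more gas moles — to the right.
Removing ε (g), a product, drives the reaction to the right.
Dilution lowers every aqueous concentration by the same factor. Δn_aq = 0 − 1 = -1, so the system shifts toward the side with more dissolved moles — to the left.
The individual effects push in opposite directions; without quantitative information the net direction cannot be determined.

cannot be determined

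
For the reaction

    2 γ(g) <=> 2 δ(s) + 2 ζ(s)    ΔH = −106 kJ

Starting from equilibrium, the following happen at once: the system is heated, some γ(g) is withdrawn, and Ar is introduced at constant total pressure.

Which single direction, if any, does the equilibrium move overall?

The forward reaction is exothermic. Raising T favours the endothermic direction — shift to the left.
Removing γ (g), a reactant, drives the reaction to the left.
Adding inert gas at constant total pressure expands the volume and lowers every reacting partial pressure. With Δn_gas = 0 − 2 = -2, Q moves away from K toward the side with fewer gas moles, so the system shifts toward the side with more gas moles — to the left.
All effects act in the same direction — net shift to the left.

left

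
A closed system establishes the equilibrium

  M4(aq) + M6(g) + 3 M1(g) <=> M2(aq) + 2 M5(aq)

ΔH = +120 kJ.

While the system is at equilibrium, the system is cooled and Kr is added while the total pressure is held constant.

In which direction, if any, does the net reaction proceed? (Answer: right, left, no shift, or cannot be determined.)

left

The forward reaction is endothermic. Lowering T favours the exothermic direction — shift to the left.
Adding inert gas at constant total pressure expands the volume and lowers every reacting partial pressure. With Δn_gas = 0 − 4 = -4, Q moves away from K toward the side with fewer gas moles, so the system shifts toward the side with more gas moles — to the left.
All effects act in the same direction — net shift to the left.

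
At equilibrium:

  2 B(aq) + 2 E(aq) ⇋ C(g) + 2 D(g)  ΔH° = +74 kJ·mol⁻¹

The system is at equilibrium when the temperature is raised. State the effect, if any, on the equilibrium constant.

K depends on temperature via the van 't Hoff relation. The forward reaction is endothermic, so raising T increases K.

increases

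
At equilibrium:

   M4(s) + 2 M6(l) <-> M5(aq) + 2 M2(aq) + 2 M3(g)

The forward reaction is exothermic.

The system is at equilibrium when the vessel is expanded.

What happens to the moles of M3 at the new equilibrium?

Gas moles: reactants 0, products 2 (Δn_gas = +2). Expansion shifts the system toward the side with more moles of gas — to the right.
The net shift is to the right. M3 is a product, so its amount increases.

increases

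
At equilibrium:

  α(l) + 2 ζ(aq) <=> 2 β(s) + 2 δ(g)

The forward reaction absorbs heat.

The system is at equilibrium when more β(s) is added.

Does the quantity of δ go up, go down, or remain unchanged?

unchanged

β is a pure solid; its activity is 1 regardless of amount, so Q is unaffected — no shift from this change.
No net shift occurs, so the amount of δ is unchanged.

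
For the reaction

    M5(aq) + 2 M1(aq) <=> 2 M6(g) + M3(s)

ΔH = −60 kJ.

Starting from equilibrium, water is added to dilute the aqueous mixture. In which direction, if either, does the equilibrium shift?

Dilution lowers every aqueous concentration by the same factor. Δn_aq = 0 − 3 = -3, so the system shifts toward the side with more dissolved moles — to the left.

left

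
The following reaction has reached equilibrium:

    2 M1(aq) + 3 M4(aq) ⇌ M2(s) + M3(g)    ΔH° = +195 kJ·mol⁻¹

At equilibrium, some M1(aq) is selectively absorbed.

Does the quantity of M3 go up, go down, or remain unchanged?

Removing M1 (aq), a reactant, drives the reaction to the left.
The net shift is to the left. M3 is a product, so its amount decreases.

decreases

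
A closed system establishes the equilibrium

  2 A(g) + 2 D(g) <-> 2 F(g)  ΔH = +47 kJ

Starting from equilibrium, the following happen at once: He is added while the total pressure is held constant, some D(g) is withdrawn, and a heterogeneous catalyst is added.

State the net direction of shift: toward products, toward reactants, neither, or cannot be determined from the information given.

left

Adding inert gas at constant total pressure expands the volume and lowers every reacting partial pressure. With Δn_gas = 2 − 4 = -2, Q moves away from K toward the side with fewer gas moles, so the system shifts toward the side with more gas moles — to the left.
Removing D (g), a reactant, drives the reaction to the left.
A catalyst speeds both forward and reverse rates equally; it changes neither Q nor K — no shift from this change.
Only the nonzero effect(s) matter; the net shift is to the left.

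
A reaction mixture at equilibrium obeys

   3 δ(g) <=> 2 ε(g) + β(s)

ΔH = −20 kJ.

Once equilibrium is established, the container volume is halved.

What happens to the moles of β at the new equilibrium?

Gas moles: reactants 3, products 2 (Δn_gas = -1). Compression shifts the system toward the side with fewer moles of gas — to the right.
The net shift is to the right. β is a product, so its amount increases.

increases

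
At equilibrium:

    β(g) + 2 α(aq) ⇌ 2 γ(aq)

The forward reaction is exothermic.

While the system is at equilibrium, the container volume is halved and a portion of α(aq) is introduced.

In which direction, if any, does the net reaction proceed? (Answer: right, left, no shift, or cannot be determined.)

Gas moles: reactants 1, products 0 (Δn_gas = -1). Compression shifts the system toward the side with fewer moles of gas — to the right.
Adding α (aq), a reactant, drives the reaction to the right.
All effects act in the same direction — net shift to the right.

right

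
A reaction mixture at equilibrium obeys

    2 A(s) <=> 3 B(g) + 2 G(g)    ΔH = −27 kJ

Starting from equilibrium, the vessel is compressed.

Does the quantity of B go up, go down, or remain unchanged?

decreases

Gas moles: reactants 0, products 5 (Δn_gas = +5). Compression shifts the system toward the side with fewer moles of gas — to the left.
The net shift is to the left. B is a product, so its amount decreases.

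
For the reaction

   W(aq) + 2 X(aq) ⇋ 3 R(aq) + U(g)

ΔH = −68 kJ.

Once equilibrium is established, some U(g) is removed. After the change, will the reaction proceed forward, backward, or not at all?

Removing U (g), a product, drives the reaction to the right.

right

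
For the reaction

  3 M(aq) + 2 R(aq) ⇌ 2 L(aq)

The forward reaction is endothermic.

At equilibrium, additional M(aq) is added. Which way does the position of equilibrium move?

right

Adding M (aq), a reactant, drives the reaction to the right.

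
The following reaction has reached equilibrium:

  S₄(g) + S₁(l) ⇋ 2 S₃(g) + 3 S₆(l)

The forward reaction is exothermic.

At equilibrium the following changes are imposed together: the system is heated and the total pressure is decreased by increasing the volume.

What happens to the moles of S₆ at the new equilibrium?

cannot be determined

The forward reaction is exothermic. Raising T favours the endothermic direction — shift to the left.
Gas moles: reactants 1, products 2 (Δn_gas = +1). Expansion shifts the system toward the side with more moles of gas — to the right.
The two effects oppose each other, so the net shift — and hence the change in S₆ — cannot be determined from the given information.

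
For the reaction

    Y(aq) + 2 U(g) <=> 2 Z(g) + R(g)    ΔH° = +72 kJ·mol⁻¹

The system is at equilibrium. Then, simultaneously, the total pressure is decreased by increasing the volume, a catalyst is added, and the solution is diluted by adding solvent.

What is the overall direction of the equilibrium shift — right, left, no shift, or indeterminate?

cannot be determined

Gas moles: reactants 2, products 3 (Δn_gas = +1). Expansion shifts the system toward the side with more moles of gas — to the right.
A catalyst speeds both forward and reverse rates equally; it changes neither Q nor K — no shift from this change.
Dilution lowers every aqueous concentration by the same factor. Δn_aq = 0 − 1 = -1, so the system shifts toward the side with more dissolved moles — to the left.
The individual effects push in opposite directions; without quantitative information the net direction cannot be determined.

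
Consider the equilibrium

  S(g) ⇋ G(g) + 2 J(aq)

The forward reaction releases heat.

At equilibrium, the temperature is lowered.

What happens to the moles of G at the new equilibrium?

The forward reaction is exothermic. Lowering T favours the exothermic direction — shift to the right.
The net shift is to the right. G is a product, so its amount increases.

increases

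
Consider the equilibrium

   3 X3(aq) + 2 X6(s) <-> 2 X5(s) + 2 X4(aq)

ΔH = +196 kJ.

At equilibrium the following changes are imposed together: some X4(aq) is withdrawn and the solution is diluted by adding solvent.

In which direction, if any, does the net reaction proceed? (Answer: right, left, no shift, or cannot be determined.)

cannot be determined

Removing X4 (aq), a product, drives the reaction to the right.
Dilution lowers every aqueous concentration by the same factor. Δn_aq = 2 − 3 = -1, so the system shifts toward the side with more dissolved moles — to the left.
The individual effects push in opposite directions; without quantitative information the net direction cannot be determined.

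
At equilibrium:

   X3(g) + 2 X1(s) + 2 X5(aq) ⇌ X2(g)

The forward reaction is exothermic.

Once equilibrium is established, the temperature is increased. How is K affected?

decreases

K depends on temperature via the van 't Hoff relation. The forward reaction is exothermic, so raising T decreases K.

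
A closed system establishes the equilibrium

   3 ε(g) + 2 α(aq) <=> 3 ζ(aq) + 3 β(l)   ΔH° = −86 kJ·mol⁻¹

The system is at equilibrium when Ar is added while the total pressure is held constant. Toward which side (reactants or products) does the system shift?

Adding inert gas at constant total pressure expands the volume and lowers every reacting partial pressure. With Δn_gas = 0 − 3 = -3, Q moves away from K toward the side with fewer gas moles, so the system shifts toward the side with more gas moles — to the left.

left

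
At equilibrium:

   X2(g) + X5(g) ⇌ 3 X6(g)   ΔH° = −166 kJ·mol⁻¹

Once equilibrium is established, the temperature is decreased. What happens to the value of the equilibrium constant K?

K depends on temperature via the van 't Hoff relation. The forward reaction is exothermic, so lowering T increases K.

increases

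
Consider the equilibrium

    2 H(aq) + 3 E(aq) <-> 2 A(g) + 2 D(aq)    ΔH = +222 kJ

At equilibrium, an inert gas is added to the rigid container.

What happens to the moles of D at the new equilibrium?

unchanged

At constant volume, adding an inert gas leaves every reacting species' partial pressure unchanged, so Q is unchanged — no shift from this change.
No net shift occurs, so the amount of D is unchanged.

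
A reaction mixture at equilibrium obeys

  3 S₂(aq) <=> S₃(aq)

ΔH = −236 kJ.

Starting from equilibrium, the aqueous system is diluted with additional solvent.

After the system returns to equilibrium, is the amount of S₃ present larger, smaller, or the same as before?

decreases

Dilution lowers every aqueous concentration by the same factor. Δn_aq = 1 − 3 = -2, so the system shifts toward the side with more dissolved moles — to the left.
The net shift is to the left. S₃ is a product, so its amount decreases.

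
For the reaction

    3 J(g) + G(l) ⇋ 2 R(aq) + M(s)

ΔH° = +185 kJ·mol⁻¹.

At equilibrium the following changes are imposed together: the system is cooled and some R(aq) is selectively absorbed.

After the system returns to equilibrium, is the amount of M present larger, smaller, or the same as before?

The forward reaction is endothermic. Lowering T favours the exothermic direction — shift to the left.
Removing R (aq), a product, drives the reaction to the right.
The two effects oppose each other, so the net shift — and hence the change in M — cannot be determined from the given information.

cannot be determined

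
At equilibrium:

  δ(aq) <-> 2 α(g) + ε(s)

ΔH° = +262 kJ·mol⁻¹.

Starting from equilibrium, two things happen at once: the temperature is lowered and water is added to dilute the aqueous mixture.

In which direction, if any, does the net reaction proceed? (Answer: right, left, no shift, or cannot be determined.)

The forward reaction is endothermic. Lowering T favours the exothermic direction — shift to the left.
Dilution lowers every aqueous concentration by the same factor. Δn_aq = 0 − 1 = -1, so the system shifts toward the side with more dissolved moles — to the left.
All effects act in the same direction — net shift to the left.

left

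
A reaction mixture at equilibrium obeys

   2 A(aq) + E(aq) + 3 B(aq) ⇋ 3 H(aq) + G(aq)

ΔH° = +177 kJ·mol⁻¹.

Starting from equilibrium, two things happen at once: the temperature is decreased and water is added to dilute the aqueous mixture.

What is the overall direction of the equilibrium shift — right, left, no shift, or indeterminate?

The forward reaction is endothermic. Lowering T favours the exothermic direction — shift to the left.
Dilution lowers every aqueous concentration by the same factor. Δn_aq = 4 − 6 = -2, so the system shifts toward the side with more dissolved moles — to the left.
All effects act in the same direction — net shift to the left.

left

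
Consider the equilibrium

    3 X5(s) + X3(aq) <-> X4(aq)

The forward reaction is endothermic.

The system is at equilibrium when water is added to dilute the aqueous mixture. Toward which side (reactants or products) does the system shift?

no shift

Dilution scales every aqueous concentration by the same factor. Δn_aq = 1 − 1 = 0, so Q is unchanged — no shift.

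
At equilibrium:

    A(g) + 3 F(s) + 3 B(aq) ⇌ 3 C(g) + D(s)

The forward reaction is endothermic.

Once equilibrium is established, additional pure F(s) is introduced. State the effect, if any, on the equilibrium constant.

unchanged

The equilibrium constant depends only on temperature. This perturbation changes neither the position of equilibrium nor K.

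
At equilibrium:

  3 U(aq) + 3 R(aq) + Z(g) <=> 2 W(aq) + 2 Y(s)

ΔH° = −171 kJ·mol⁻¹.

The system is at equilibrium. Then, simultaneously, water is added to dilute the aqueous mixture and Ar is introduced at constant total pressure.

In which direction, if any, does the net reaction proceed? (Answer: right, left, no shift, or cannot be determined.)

left

Dilution lowers every aqueous concentration by the same factor. Δn_aq = 2 − 6 = -4, so the system shifts toward the side with more dissolved moles — to the left.
Adding inert gas at constant total pressure expands the volume and lowers every reacting partial pressure. With Δn_gas = 0 − 1 = -1, Q moves away from K toward the side with fewer gas moles, so the system shifts toward the side with more gas moles — to the left.
All effects act in the same direction — net shift to the left.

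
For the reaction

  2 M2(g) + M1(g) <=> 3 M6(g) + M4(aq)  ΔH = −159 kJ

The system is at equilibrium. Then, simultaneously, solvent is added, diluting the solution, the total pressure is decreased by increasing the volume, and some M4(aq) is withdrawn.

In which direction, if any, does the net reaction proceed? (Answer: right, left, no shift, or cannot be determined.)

Dilution lowers every aqueous concentration by the same factor. Δn_aq = 1 − 0 = +1, so the system shifts toward the side with more dissolved moles — to the right.
Gas moles: reactants 3, products 3. Δn_gas = 0, so a volume change leaves Q equal to K — no shift from this change.
Removing M4 (aq), a product, drives the reaction to the right.
Only the nonzero effect(s) matter; the net shift is to the right.

right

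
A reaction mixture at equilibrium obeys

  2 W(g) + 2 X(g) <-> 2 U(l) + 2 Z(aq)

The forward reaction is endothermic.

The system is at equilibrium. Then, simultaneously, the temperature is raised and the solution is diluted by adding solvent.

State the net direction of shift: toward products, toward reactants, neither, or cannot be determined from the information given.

The forward reaction is endothermic. Raising T favours the endothermic direction — shift to the right.
Dilution lowers every aqueous concentration by the same factor. Δn_aq = 2 − 0 = +2, so the system shifts toward the side with more dissolved moles — to the right.
All effects act in the same direction — net shift to the right.

right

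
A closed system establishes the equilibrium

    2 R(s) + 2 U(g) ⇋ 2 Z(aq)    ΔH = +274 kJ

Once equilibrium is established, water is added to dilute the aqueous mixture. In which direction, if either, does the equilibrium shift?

right

Dilution lowers every aqueous concentration by the same factor. Δn_aq = 2 − 0 = +2, so the system shifts toward the side with more dissolved moles — to the right.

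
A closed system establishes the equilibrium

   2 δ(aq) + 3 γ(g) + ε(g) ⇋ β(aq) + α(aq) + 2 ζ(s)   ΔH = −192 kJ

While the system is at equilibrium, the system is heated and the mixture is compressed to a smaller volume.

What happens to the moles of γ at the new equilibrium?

cannot be determined

The forward reaction is exothermic. Raising T favours the endothermic direction — shift to the left.
Gas moles: reactants 4, products 0 (Δn_gas = -4). Compression shifts the system toward the side with fewer moles of gas — to the right.
The two effects oppose each other, so the net shift — and hence the change in γ — cannot be determined from the given information.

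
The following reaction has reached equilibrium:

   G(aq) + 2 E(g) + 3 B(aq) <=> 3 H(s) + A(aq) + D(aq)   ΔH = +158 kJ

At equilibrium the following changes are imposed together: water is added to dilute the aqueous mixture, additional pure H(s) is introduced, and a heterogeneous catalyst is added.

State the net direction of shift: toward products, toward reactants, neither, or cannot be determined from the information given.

Dilution lowers every aqueous concentration by the same factor. Δn_aq = 2 − 4 = -2, so the system shifts toward the side with more dissolved moles — to the left.
H is a pure solid; its activity is 1 regardless of amount, so Q is unaffected — no shift from this change.
A catalyst speeds both forward and reverse rates equally; it changes neither Q nor K — no shift from this change.
Only the nonzero effect(s) matter; the net shift is to the left.

left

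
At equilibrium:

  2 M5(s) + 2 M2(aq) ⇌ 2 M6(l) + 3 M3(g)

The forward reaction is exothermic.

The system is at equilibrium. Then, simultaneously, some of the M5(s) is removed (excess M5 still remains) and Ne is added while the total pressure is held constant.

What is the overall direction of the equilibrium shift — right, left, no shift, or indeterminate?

M5 is a pure solid; its activity is 1 regardless of amount, so Q is unaffected — no shift from this change.
Adding inert gas at constant total pressure expands the volume and lowers every reacting partial pressure. With Δn_gas = 3 − 0 = +3, Q moves away from K toward the side with fewer gas moles, so the system shifts toward the side with more gas moles — to the right.
Only the nonzero effect(s) matter; the net shift is to the right.

right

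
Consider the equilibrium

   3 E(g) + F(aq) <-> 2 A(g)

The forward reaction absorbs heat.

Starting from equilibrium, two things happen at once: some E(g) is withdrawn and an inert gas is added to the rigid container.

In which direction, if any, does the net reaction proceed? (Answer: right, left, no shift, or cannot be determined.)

left

Removing E (g), a reactant, drives the reaction to the left.
At constant volume, adding an inert gas leaves every reacting species' partial pressure unchanged, so Q is unchanged — no shift from this change.
Only the nonzero effect(s) matter; the net shift is to the left.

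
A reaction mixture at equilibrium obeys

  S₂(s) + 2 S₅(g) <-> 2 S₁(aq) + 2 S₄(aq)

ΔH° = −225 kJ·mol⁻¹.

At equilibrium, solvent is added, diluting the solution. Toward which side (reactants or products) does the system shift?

Dilution lowers every aqueous concentration by the same factor. Δn_aq = 4 − 0 = +4, so the system shifts toward the side with more dissolved moles — to the right.

right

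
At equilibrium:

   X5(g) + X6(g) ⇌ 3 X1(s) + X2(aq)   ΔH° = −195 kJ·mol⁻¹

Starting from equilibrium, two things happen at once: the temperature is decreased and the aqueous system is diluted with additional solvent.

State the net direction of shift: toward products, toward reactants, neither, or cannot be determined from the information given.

The forward reaction is exothermic. Lowering T favours the exothermic direction — shift to the right.
Dilution lowers every aqueous concentration by the same factor. Δn_aq = 1 − 0 = +1, so the system shifts toward the side with more dissolved moles — to the right.
All effects act in the same direction — net shift to the right.

right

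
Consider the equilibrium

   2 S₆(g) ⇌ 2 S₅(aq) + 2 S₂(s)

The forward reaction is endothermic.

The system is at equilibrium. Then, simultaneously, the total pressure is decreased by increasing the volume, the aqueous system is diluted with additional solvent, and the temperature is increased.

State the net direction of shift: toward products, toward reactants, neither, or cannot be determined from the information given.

Gas moles: reactants 2, products 0 (Δn_gas = -2). Expansion shifts the system toward the side with more moles of gas — to the left.
Dilution lowers every aqueous concentration by the same factor. Δn_aq = 2 − 0 = +2, so the system shifts toward the side with more dissolved moles — to the right.
The forward reaction is endothermic. Raising T favours the endothermic direction — shift to the right.
The individual effects push in opposite directions; without quantitative information the net direction cannot be determined.

cannot be determined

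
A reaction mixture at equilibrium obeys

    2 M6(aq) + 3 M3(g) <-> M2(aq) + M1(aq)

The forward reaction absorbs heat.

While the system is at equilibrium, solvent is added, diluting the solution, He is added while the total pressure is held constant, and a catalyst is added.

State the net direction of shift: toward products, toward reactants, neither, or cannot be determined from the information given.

Dilution scales every aqueous concentration by the same factor. Δn_aq = 2 − 2 = 0, so Q is unchanged — no shift.
Adding inert gas at constant total pressure expands the volume and lowers every reacting partial pressure. With Δn_gas = 0 − 3 = -3, Q moves away from K toward the side with fewer gas moles, so the system shifts toward the side with more gas moles — to the left.
A catalyst speeds both forward and reverse rates equally; it changes neither Q nor K — no shift from this change.
Only the nonzero effect(s) matter; the net shift is to the left.

left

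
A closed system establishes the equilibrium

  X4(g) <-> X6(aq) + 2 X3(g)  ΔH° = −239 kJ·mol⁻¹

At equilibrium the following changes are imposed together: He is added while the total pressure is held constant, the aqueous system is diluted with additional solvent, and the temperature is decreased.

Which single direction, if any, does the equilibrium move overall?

Adding inert gas at constant total pressure expands the volume and lowers every reacting partial pressure. With Δn_gas = 2 − 1 = +1, Q moves away from K toward the side with fewer gas moles, so the system shifts toward the side with more gas moles — to the right.
Dilution lowers every aqueous concentration by the same factor. Δn_aq = 1 − 0 = +1, so the system shifts toward the side with more dissolved moles — to the right.
The forward reaction is exothermic. Lowering T favours the exothermic direction — shift to the right.
All effects act in the same direction — net shift to the right.

right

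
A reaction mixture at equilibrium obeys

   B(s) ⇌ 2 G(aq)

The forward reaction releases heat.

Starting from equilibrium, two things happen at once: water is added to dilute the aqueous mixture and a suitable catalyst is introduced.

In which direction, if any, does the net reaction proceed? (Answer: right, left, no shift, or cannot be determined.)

Dilution lowers every aqueous concentration by the same factor. Δn_aq = 2 − 0 = +2, so the system shifts toward the side with more dissolved moles — to the right.
A catalyst speeds both forward and reverse rates equally; it changes neither Q nor K — no shift from this change.
Only the nonzero effect(s) matter; the net shift is to the right.

right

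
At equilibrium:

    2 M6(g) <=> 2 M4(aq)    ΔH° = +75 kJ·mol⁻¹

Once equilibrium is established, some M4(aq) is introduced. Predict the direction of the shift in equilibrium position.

Adding M4 (aq), a product, drives the reaction to the left.

left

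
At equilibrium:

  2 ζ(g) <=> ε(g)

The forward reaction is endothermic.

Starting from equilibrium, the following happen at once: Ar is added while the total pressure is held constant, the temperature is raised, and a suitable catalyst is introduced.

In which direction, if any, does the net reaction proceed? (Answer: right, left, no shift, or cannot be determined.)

cannot be determined

Adding inert gas at constant total pressure expands the volume and lowers every reacting partial pressure. With Δn_gas = 1 − 2 = -1, Q moves away from K toward the side with fewer gas moles, so the system shifts toward the side with more gas moles — to the left.
The forward reaction is endothermic. Raising T favours the endothermic direction — shift to the right.
A catalyst speeds both forward and reverse rates equally; it changes neither Q nor K — no shift from this change.
The individual effects push in opposite directions; without quantitative information the net direction cannot be determined.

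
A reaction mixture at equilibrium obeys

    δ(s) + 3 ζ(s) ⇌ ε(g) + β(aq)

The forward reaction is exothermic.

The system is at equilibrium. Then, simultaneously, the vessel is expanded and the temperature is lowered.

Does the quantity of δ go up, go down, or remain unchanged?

Gas moles: reactants 0, products 1 (Δn_gas = +1). Expansion shifts the system toward the side with more moles of gas — to the right.
The forward reaction is exothermic. Lowering T favours the exothermic direction — shift to the right.
The net shift is to the right. δ is a reactant, so its amount decreases.

decreases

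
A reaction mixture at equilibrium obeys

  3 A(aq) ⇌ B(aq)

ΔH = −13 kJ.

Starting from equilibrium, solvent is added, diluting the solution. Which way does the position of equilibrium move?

left

Dilution lowers every aqueous concentration by the same factor. Δn_aq = 1 − 3 = -2, so the system shifts toward the side with more dissolved moles — to the left.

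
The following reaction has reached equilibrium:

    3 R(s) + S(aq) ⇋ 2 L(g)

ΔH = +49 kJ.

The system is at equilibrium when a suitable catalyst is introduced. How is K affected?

The equilibrium constant depends only on temperature. This perturbation changes neither the position of equilibrium nor K.

unchanged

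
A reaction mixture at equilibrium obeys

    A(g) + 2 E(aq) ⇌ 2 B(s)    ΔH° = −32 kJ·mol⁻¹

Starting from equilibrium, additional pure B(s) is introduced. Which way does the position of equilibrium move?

no shift

B is a pure solid; its activity is 1 regardless of amount, so Q is unaffected — no shift from this change.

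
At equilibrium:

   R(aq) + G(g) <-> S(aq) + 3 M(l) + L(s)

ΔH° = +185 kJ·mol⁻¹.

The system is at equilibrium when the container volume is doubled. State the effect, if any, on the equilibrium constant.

unchanged

The equilibrium constant depends only on temperature. This perturbation may move the position of equilibrium, but since T is unchanged, K itself is unchanged.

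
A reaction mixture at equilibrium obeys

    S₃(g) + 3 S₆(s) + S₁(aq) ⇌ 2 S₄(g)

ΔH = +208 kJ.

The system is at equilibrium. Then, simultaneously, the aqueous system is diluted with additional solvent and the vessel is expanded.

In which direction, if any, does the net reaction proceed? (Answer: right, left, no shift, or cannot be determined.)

cannot be determined

Dilution lowers every aqueous concentration by the same factor. Δn_aq = 0 − 1 = -1, so the system shifts toward the side with more dissolved moles — to the left.
Gas moles: reactants 1, products 2 (Δn_gas = +1). Expansion shifts the system toward the side with more moles of gas — to the right.
The individual effects push in opposite directions; without quantitative information the net direction cannot be determined.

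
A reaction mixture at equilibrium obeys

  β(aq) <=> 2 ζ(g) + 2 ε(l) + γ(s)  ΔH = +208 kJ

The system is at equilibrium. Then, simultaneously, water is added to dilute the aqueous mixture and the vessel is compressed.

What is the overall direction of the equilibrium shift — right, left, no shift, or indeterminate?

Dilution lowers every aqueous concentration by the same factor. Δn_aq = 0 − 1 = -1, so the system shifts toward the side with more dissolved moles — to the left.
Gas moles: reactants 0, products 2 (Δn_gas = +2). Compression shifts the system toward the side with fewer moles of gas — to the left.
All effects act in the same direction — net shift to the left.

left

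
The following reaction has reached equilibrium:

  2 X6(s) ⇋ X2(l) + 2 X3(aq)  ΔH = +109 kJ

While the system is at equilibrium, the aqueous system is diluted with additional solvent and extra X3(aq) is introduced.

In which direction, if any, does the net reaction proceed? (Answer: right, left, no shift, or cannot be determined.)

cannot be determined

Dilution lowers every aqueous concentration by the same factor. Δn_aq = 2 − 0 = +2, so the system shifts toward the side with more dissolved moles — to the right.
Adding X3 (aq), a product, drives the reaction to the left.
The individual effects push in opposite directions; without quantitative information the net direction cannot be determined.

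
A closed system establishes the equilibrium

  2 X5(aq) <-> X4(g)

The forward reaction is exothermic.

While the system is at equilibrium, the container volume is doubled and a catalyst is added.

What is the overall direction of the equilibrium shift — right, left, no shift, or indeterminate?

right

Gas moles: reactants 0, products 1 (Δn_gas = +1). Expansion shifts the system toward the side with more moles of gas — to the right.
A catalyst speeds both forward and reverse rates equally; it changes neither Q nor K — no shift from this change.
Only the nonzero effect(s) matter; the net shift is to the right.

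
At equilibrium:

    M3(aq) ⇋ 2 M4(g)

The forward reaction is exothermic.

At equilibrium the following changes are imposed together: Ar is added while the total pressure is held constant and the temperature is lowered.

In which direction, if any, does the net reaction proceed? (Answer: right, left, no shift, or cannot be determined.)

Adding inert gas at constant total pressure expands the volume and lowers every reacting partial pressure. With Δn_gas = 2 − 0 = +2, Q moves away from K toward the side with fewer gas moles, so the system shifts toward the side with more gas moles — to the right.
The forward reaction is exothermic. Lowering T favours the exothermic direction — shift to the right.
All effects act in the same direction — net shift to the right.

right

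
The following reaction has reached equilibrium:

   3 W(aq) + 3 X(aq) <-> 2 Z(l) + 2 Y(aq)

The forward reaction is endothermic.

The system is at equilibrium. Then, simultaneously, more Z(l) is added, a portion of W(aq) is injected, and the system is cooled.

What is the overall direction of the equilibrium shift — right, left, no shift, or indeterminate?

cannot be determined

Z is a pure liquid; its activity is 1 regardless of amount, so Q is unaffected — no shift from this change.
Adding W (aq), a reactant, drives the reaction to the right.
The forward reaction is endothermic. Lowering T favours the exothermic direction — shift to the left.
The individual effects push in opposite directions; without quantitative information the net direction cannot be determined.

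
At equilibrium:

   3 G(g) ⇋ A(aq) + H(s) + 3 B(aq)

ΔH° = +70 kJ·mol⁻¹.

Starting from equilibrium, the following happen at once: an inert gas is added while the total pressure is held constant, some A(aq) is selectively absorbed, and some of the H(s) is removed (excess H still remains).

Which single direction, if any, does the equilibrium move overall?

Adding inert gas at constant total pressure expands the volume and lowers every reacting partial pressure. With Δn_gas = 0 − 3 = -3, Q moves away from K toward the side with fewer gas moles, so the system shifts toward the side with more gas moles — to the left.
Removing A (aq), a product, drives the reaction to the right.
H is a pure solid; its activity is 1 regardless of amount, so Q is unaffected — no shift from this change.
The individual effects push in opposite directions; without quantitative information the net direction cannot be determined.

cannot be determined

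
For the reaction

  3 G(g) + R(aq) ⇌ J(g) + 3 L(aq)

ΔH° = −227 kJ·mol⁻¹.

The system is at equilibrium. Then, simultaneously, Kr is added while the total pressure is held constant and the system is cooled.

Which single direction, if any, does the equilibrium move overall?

Adding inert gas at constant total pressure expands the volume and lowers every reacting partial pressure. With Δn_gas = 1 − 3 = -2, Q moves away from K toward the side with fewer gas moles, so the system shifts toward the side with more gas moles — to the left.
The forward reaction is exothermic. Lowering T favours the exothermic direction — shift to the right.
The individual effects push in opposite directions; without quantitative information the net direction cannot be determined.

cannot be determined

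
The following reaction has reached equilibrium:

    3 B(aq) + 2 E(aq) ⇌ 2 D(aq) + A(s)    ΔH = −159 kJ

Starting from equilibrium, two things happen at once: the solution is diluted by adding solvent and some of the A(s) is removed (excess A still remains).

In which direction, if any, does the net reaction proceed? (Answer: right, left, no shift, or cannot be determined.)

left

Dilution lowers every aqueous concentration by the same factor. Δn_aq = 2 − 5 = -3, so the system shifts toward the side with more dissolved moles — to the left.
A is a pure solid; its activity is 1 regardless of amount, so Q is unaffected — no shift from this change.
Only the nonzero effect(s) matter; the net shift is to the left.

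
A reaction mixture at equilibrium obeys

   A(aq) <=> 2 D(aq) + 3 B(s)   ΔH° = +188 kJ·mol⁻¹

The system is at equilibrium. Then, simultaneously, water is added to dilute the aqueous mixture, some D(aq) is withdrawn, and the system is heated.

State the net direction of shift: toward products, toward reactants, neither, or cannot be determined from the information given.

Dilution lowers every aqueous concentration by the same factor. Δn_aq = 2 − 1 = +1, so the system shifts toward the side with more dissolved moles — to the right.
Removing D (aq), a product, drives the reaction to the right.
The forward reaction is endothermic. Raising T favours the endothermic direction — shift to the right.
All effects act in the same direction — net shift to the right.

right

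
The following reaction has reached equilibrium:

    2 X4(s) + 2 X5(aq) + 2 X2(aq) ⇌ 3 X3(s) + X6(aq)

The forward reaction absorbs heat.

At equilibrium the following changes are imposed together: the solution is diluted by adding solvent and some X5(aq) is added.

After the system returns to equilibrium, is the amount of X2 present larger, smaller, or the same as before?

cannot be determined

Dilution lowers every aqueous concentration by the same factor. Δn_aq = 1 − 4 = -3, so the system shifts toward the side with more dissolved moles — to the left.
Adding X5 (aq), a reactant, drives the reaction to the right.
The two effects oppose each other, so the net shift — and hence the change in X2 — cannot be determined from the given information.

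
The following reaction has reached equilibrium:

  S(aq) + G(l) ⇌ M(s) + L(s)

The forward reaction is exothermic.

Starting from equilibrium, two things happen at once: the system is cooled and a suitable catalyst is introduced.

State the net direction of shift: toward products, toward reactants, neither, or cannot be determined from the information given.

The forward reaction is exothermic. Lowering T favours the exothermic direction — shift to the right.
A catalyst speeds both forward and reverse rates equally; it changes neither Q nor K — no shift from this change.
Only the nonzero effect(s) matter; the net shift is to the right.

right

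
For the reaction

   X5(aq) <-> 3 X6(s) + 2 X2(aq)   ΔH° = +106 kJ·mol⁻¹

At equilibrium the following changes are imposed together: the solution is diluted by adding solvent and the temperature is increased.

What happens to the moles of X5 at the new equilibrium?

Dilution lowers every aqueous concentration by the same factor. Δn_aq = 2 − 1 = +1, so the system shifts toward the side with more dissolved moles — to the right.
The forward reaction is endothermic. Raising T favours the endothermic direction — shift to the right.
The net shift is to the right. X5 is a reactant, so its amount decreases.

decreases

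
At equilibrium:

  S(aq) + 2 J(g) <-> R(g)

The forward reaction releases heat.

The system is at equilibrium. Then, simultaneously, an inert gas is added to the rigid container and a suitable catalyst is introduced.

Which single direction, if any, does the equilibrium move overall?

no shift

At constant volume, adding an inert gas leaves every reacting species' partial pressure unchanged, so Q is unchanged — no shift from this change.
A catalyst speeds both forward and reverse rates equally; it changes neither Q nor K — no shift from this change.
None of the changes alters Q relative to K, so there is no net shift.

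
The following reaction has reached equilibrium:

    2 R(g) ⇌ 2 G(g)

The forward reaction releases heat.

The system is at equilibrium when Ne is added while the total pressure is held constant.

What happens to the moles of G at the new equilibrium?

Adding inert gas at constant total pressure expands the volume, scaling every reacting partial pressure by the same factor. Δn_gas = 2 − 2 = 0, so Q is unchanged — no shift.
No net shift occurs, so the amount of G is unchanged.

unchanged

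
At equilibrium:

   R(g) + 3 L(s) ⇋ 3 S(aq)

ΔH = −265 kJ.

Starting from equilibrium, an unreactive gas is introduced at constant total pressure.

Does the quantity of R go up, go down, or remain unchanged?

Adding inert gas at constant total pressure expands the volume and lowers every reacting partial pressure. With Δn_gas = 0 − 1 = -1, Q moves away from K toward the side with fewer gas moles, so the system shifts toward the side with more gas moles — to the left.
The net shift is to the left. R is a reactant, so its amount increases.

increases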